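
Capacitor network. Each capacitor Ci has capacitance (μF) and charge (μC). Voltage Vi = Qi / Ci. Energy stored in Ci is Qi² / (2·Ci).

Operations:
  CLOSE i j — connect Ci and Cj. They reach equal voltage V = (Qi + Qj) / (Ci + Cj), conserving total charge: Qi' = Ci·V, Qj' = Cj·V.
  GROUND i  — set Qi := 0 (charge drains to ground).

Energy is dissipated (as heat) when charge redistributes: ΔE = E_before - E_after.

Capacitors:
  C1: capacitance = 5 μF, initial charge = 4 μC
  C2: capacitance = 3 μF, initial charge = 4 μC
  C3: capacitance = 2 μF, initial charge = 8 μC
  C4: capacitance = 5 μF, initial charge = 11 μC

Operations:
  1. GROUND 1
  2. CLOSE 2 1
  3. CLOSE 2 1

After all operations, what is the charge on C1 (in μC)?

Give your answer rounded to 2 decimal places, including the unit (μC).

Answer: 2.50 μC

Derivation:
Initial: C1(5μF, Q=4μC, V=0.80V), C2(3μF, Q=4μC, V=1.33V), C3(2μF, Q=8μC, V=4.00V), C4(5μF, Q=11μC, V=2.20V)
Op 1: GROUND 1: Q1=0; energy lost=1.600
Op 2: CLOSE 2-1: Q_total=4.00, C_total=8.00, V=0.50; Q2=1.50, Q1=2.50; dissipated=1.667
Op 3: CLOSE 2-1: Q_total=4.00, C_total=8.00, V=0.50; Q2=1.50, Q1=2.50; dissipated=0.000
Final charges: Q1=2.50, Q2=1.50, Q3=8.00, Q4=11.00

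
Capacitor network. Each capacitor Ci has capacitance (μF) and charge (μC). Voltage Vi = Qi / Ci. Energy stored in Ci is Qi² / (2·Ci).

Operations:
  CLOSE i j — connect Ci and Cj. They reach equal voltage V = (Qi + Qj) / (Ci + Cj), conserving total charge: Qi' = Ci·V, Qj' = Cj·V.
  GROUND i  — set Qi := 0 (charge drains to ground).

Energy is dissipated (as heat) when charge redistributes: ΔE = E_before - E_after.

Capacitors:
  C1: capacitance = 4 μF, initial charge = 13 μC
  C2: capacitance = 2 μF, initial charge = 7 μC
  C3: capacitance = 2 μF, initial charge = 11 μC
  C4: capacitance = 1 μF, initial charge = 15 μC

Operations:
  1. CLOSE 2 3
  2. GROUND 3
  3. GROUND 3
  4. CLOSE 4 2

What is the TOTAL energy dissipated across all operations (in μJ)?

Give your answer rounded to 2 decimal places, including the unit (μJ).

Initial: C1(4μF, Q=13μC, V=3.25V), C2(2μF, Q=7μC, V=3.50V), C3(2μF, Q=11μC, V=5.50V), C4(1μF, Q=15μC, V=15.00V)
Op 1: CLOSE 2-3: Q_total=18.00, C_total=4.00, V=4.50; Q2=9.00, Q3=9.00; dissipated=2.000
Op 2: GROUND 3: Q3=0; energy lost=20.250
Op 3: GROUND 3: Q3=0; energy lost=0.000
Op 4: CLOSE 4-2: Q_total=24.00, C_total=3.00, V=8.00; Q4=8.00, Q2=16.00; dissipated=36.750
Total dissipated: 59.000 μJ

Answer: 59.00 μJ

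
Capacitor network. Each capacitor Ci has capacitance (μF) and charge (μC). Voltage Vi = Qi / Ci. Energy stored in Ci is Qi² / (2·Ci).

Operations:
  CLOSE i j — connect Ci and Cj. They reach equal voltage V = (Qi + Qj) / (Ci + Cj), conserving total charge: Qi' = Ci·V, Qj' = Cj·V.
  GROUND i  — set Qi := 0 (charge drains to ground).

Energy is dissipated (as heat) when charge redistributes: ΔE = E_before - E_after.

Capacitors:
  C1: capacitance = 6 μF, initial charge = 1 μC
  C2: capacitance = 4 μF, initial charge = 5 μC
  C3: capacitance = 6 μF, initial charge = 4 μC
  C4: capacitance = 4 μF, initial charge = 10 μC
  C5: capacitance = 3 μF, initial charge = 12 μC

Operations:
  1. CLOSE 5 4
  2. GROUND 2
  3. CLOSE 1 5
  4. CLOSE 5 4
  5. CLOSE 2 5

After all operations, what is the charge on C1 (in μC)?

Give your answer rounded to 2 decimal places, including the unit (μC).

Answer: 6.95 μC

Derivation:
Initial: C1(6μF, Q=1μC, V=0.17V), C2(4μF, Q=5μC, V=1.25V), C3(6μF, Q=4μC, V=0.67V), C4(4μF, Q=10μC, V=2.50V), C5(3μF, Q=12μC, V=4.00V)
Op 1: CLOSE 5-4: Q_total=22.00, C_total=7.00, V=3.14; Q5=9.43, Q4=12.57; dissipated=1.929
Op 2: GROUND 2: Q2=0; energy lost=3.125
Op 3: CLOSE 1-5: Q_total=10.43, C_total=9.00, V=1.16; Q1=6.95, Q5=3.48; dissipated=8.858
Op 4: CLOSE 5-4: Q_total=16.05, C_total=7.00, V=2.29; Q5=6.88, Q4=9.17; dissipated=3.374
Op 5: CLOSE 2-5: Q_total=6.88, C_total=7.00, V=0.98; Q2=3.93, Q5=2.95; dissipated=4.505
Final charges: Q1=6.95, Q2=3.93, Q3=4.00, Q4=9.17, Q5=2.95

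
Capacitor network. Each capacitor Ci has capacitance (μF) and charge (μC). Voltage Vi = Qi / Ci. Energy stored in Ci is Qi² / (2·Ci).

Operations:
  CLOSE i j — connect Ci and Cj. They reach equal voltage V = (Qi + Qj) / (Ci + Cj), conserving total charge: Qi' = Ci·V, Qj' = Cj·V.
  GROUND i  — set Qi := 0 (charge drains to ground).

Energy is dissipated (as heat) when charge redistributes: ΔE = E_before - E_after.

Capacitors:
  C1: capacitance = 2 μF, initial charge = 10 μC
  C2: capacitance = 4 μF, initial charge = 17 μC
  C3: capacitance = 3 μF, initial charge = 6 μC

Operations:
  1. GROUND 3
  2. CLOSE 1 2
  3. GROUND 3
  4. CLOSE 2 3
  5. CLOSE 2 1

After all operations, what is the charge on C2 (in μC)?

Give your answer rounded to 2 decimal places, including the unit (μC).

Initial: C1(2μF, Q=10μC, V=5.00V), C2(4μF, Q=17μC, V=4.25V), C3(3μF, Q=6μC, V=2.00V)
Op 1: GROUND 3: Q3=0; energy lost=6.000
Op 2: CLOSE 1-2: Q_total=27.00, C_total=6.00, V=4.50; Q1=9.00, Q2=18.00; dissipated=0.375
Op 3: GROUND 3: Q3=0; energy lost=0.000
Op 4: CLOSE 2-3: Q_total=18.00, C_total=7.00, V=2.57; Q2=10.29, Q3=7.71; dissipated=17.357
Op 5: CLOSE 2-1: Q_total=19.29, C_total=6.00, V=3.21; Q2=12.86, Q1=6.43; dissipated=2.480
Final charges: Q1=6.43, Q2=12.86, Q3=7.71

Answer: 12.86 μC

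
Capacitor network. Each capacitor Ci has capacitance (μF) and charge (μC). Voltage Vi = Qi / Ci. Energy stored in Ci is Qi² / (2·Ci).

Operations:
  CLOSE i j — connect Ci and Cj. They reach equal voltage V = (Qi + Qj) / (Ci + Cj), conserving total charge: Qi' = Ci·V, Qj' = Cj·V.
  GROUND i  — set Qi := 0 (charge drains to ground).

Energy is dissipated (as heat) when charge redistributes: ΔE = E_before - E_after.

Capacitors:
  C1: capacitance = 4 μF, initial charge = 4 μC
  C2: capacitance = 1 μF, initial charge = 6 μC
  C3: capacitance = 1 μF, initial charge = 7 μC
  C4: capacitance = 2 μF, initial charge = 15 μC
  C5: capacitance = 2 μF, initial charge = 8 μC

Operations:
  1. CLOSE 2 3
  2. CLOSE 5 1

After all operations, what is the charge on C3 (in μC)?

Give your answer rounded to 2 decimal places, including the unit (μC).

Initial: C1(4μF, Q=4μC, V=1.00V), C2(1μF, Q=6μC, V=6.00V), C3(1μF, Q=7μC, V=7.00V), C4(2μF, Q=15μC, V=7.50V), C5(2μF, Q=8μC, V=4.00V)
Op 1: CLOSE 2-3: Q_total=13.00, C_total=2.00, V=6.50; Q2=6.50, Q3=6.50; dissipated=0.250
Op 2: CLOSE 5-1: Q_total=12.00, C_total=6.00, V=2.00; Q5=4.00, Q1=8.00; dissipated=6.000
Final charges: Q1=8.00, Q2=6.50, Q3=6.50, Q4=15.00, Q5=4.00

Answer: 6.50 μC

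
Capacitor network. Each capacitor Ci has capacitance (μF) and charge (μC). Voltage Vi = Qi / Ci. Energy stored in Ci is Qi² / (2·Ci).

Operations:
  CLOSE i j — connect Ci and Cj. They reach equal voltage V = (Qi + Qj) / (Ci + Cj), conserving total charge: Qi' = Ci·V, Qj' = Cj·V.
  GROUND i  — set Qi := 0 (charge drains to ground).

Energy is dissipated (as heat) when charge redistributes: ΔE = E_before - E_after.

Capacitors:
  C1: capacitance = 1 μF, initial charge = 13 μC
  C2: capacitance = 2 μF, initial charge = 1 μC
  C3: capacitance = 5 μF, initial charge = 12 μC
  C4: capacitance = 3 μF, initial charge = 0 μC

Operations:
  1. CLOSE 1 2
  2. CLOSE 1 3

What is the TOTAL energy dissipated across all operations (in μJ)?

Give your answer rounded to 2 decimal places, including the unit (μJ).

Initial: C1(1μF, Q=13μC, V=13.00V), C2(2μF, Q=1μC, V=0.50V), C3(5μF, Q=12μC, V=2.40V), C4(3μF, Q=0μC, V=0.00V)
Op 1: CLOSE 1-2: Q_total=14.00, C_total=3.00, V=4.67; Q1=4.67, Q2=9.33; dissipated=52.083
Op 2: CLOSE 1-3: Q_total=16.67, C_total=6.00, V=2.78; Q1=2.78, Q3=13.89; dissipated=2.141
Total dissipated: 54.224 μJ

Answer: 54.22 μJ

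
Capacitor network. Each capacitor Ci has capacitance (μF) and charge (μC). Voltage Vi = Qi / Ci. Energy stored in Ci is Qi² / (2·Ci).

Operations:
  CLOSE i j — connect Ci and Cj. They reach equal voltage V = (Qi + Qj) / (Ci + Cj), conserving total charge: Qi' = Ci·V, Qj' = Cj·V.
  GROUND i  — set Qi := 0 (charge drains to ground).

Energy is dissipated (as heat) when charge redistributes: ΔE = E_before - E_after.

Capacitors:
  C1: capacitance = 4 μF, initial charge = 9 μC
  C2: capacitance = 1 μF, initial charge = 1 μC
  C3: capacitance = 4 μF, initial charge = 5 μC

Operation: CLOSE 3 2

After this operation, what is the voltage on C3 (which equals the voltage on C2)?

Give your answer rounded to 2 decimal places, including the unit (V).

Answer: 1.20 V

Derivation:
Initial: C1(4μF, Q=9μC, V=2.25V), C2(1μF, Q=1μC, V=1.00V), C3(4μF, Q=5μC, V=1.25V)
Op 1: CLOSE 3-2: Q_total=6.00, C_total=5.00, V=1.20; Q3=4.80, Q2=1.20; dissipated=0.025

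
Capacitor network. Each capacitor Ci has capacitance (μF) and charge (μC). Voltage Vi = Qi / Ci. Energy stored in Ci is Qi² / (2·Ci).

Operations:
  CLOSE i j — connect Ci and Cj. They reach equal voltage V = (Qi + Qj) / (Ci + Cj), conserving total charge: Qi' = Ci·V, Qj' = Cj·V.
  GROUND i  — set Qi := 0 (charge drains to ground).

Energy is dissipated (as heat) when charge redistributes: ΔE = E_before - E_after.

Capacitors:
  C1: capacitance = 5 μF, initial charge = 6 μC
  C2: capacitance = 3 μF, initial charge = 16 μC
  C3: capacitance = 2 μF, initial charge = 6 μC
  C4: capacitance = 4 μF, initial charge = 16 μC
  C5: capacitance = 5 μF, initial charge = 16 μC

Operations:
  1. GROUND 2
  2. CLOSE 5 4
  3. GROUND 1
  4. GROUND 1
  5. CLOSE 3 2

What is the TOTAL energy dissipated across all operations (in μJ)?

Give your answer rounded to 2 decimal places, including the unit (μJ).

Initial: C1(5μF, Q=6μC, V=1.20V), C2(3μF, Q=16μC, V=5.33V), C3(2μF, Q=6μC, V=3.00V), C4(4μF, Q=16μC, V=4.00V), C5(5μF, Q=16μC, V=3.20V)
Op 1: GROUND 2: Q2=0; energy lost=42.667
Op 2: CLOSE 5-4: Q_total=32.00, C_total=9.00, V=3.56; Q5=17.78, Q4=14.22; dissipated=0.711
Op 3: GROUND 1: Q1=0; energy lost=3.600
Op 4: GROUND 1: Q1=0; energy lost=0.000
Op 5: CLOSE 3-2: Q_total=6.00, C_total=5.00, V=1.20; Q3=2.40, Q2=3.60; dissipated=5.400
Total dissipated: 52.378 μJ

Answer: 52.38 μJ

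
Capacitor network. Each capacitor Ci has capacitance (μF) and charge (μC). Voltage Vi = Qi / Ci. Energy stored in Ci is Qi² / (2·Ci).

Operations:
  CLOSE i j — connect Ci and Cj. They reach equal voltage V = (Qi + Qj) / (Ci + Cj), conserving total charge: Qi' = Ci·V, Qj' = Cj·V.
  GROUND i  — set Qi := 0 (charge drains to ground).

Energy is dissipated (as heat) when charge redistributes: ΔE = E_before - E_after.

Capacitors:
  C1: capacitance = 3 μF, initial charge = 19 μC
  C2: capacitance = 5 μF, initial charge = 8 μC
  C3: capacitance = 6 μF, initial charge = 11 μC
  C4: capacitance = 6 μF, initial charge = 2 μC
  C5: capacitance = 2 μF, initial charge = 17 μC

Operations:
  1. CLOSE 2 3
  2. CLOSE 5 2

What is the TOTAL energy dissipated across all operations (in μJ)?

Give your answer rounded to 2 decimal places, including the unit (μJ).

Answer: 32.84 μJ

Derivation:
Initial: C1(3μF, Q=19μC, V=6.33V), C2(5μF, Q=8μC, V=1.60V), C3(6μF, Q=11μC, V=1.83V), C4(6μF, Q=2μC, V=0.33V), C5(2μF, Q=17μC, V=8.50V)
Op 1: CLOSE 2-3: Q_total=19.00, C_total=11.00, V=1.73; Q2=8.64, Q3=10.36; dissipated=0.074
Op 2: CLOSE 5-2: Q_total=25.64, C_total=7.00, V=3.66; Q5=7.32, Q2=18.31; dissipated=32.764
Total dissipated: 32.838 μJ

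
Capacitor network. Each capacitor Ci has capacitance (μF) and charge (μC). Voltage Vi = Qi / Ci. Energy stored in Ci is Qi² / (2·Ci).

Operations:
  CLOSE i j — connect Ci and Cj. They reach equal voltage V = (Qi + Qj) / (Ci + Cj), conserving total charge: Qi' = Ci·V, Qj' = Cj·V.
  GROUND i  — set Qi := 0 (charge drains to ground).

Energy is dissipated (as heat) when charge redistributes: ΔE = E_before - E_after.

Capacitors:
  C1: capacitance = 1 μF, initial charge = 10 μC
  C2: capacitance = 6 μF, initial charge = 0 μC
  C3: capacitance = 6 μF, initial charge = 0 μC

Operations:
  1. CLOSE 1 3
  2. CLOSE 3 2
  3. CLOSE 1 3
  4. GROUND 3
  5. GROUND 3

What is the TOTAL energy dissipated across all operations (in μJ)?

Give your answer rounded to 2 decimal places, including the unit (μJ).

Answer: 48.14 μJ

Derivation:
Initial: C1(1μF, Q=10μC, V=10.00V), C2(6μF, Q=0μC, V=0.00V), C3(6μF, Q=0μC, V=0.00V)
Op 1: CLOSE 1-3: Q_total=10.00, C_total=7.00, V=1.43; Q1=1.43, Q3=8.57; dissipated=42.857
Op 2: CLOSE 3-2: Q_total=8.57, C_total=12.00, V=0.71; Q3=4.29, Q2=4.29; dissipated=3.061
Op 3: CLOSE 1-3: Q_total=5.71, C_total=7.00, V=0.82; Q1=0.82, Q3=4.90; dissipated=0.219
Op 4: GROUND 3: Q3=0; energy lost=1.999
Op 5: GROUND 3: Q3=0; energy lost=0.000
Total dissipated: 48.136 μJ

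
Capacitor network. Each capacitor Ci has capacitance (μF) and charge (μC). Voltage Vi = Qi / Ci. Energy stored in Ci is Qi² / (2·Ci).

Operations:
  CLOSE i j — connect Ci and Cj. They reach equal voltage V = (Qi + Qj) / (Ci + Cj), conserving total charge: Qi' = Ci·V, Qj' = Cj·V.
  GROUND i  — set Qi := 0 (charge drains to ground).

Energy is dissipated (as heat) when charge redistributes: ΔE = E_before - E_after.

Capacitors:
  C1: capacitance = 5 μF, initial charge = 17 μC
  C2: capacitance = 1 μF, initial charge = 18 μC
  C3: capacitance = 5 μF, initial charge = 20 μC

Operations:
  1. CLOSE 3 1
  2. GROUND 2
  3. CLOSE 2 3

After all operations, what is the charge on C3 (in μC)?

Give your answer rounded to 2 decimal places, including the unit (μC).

Answer: 15.42 μC

Derivation:
Initial: C1(5μF, Q=17μC, V=3.40V), C2(1μF, Q=18μC, V=18.00V), C3(5μF, Q=20μC, V=4.00V)
Op 1: CLOSE 3-1: Q_total=37.00, C_total=10.00, V=3.70; Q3=18.50, Q1=18.50; dissipated=0.450
Op 2: GROUND 2: Q2=0; energy lost=162.000
Op 3: CLOSE 2-3: Q_total=18.50, C_total=6.00, V=3.08; Q2=3.08, Q3=15.42; dissipated=5.704
Final charges: Q1=18.50, Q2=3.08, Q3=15.42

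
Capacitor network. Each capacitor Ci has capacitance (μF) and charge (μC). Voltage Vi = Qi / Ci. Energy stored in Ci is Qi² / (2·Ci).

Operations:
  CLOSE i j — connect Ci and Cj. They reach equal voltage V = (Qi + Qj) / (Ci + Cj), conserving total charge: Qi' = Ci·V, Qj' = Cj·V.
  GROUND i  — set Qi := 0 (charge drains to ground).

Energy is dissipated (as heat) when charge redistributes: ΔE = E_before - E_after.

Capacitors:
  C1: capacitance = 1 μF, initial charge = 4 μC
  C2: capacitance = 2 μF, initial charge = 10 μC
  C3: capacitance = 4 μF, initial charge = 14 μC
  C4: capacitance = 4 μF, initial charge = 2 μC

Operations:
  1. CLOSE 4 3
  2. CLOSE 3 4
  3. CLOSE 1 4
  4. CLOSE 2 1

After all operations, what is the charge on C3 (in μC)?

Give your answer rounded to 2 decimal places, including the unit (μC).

Initial: C1(1μF, Q=4μC, V=4.00V), C2(2μF, Q=10μC, V=5.00V), C3(4μF, Q=14μC, V=3.50V), C4(4μF, Q=2μC, V=0.50V)
Op 1: CLOSE 4-3: Q_total=16.00, C_total=8.00, V=2.00; Q4=8.00, Q3=8.00; dissipated=9.000
Op 2: CLOSE 3-4: Q_total=16.00, C_total=8.00, V=2.00; Q3=8.00, Q4=8.00; dissipated=0.000
Op 3: CLOSE 1-4: Q_total=12.00, C_total=5.00, V=2.40; Q1=2.40, Q4=9.60; dissipated=1.600
Op 4: CLOSE 2-1: Q_total=12.40, C_total=3.00, V=4.13; Q2=8.27, Q1=4.13; dissipated=2.253
Final charges: Q1=4.13, Q2=8.27, Q3=8.00, Q4=9.60

Answer: 8.00 μC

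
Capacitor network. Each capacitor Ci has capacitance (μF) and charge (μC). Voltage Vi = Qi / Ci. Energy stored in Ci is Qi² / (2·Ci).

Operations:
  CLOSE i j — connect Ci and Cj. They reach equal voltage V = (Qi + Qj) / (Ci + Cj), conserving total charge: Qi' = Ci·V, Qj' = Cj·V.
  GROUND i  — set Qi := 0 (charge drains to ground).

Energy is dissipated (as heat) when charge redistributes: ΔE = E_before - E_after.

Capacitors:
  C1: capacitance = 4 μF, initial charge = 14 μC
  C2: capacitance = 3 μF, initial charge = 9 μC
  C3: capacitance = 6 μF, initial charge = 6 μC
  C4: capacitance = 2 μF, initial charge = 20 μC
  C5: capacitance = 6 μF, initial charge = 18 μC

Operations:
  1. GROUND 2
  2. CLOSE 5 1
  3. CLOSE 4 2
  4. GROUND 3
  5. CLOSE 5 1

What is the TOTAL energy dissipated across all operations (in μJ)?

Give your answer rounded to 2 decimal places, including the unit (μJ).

Initial: C1(4μF, Q=14μC, V=3.50V), C2(3μF, Q=9μC, V=3.00V), C3(6μF, Q=6μC, V=1.00V), C4(2μF, Q=20μC, V=10.00V), C5(6μF, Q=18μC, V=3.00V)
Op 1: GROUND 2: Q2=0; energy lost=13.500
Op 2: CLOSE 5-1: Q_total=32.00, C_total=10.00, V=3.20; Q5=19.20, Q1=12.80; dissipated=0.300
Op 3: CLOSE 4-2: Q_total=20.00, C_total=5.00, V=4.00; Q4=8.00, Q2=12.00; dissipated=60.000
Op 4: GROUND 3: Q3=0; energy lost=3.000
Op 5: CLOSE 5-1: Q_total=32.00, C_total=10.00, V=3.20; Q5=19.20, Q1=12.80; dissipated=0.000
Total dissipated: 76.800 μJ

Answer: 76.80 μJ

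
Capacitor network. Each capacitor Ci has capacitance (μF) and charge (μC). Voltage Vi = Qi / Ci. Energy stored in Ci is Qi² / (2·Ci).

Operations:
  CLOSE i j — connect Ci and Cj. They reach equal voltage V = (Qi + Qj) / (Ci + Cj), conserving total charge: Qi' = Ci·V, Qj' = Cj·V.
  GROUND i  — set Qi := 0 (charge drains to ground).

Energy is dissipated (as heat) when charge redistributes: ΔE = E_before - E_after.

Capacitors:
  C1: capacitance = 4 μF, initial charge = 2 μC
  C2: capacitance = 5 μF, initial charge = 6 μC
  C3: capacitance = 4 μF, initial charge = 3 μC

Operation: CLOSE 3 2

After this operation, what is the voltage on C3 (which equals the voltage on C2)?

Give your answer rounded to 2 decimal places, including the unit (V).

Initial: C1(4μF, Q=2μC, V=0.50V), C2(5μF, Q=6μC, V=1.20V), C3(4μF, Q=3μC, V=0.75V)
Op 1: CLOSE 3-2: Q_total=9.00, C_total=9.00, V=1.00; Q3=4.00, Q2=5.00; dissipated=0.225

Answer: 1.00 V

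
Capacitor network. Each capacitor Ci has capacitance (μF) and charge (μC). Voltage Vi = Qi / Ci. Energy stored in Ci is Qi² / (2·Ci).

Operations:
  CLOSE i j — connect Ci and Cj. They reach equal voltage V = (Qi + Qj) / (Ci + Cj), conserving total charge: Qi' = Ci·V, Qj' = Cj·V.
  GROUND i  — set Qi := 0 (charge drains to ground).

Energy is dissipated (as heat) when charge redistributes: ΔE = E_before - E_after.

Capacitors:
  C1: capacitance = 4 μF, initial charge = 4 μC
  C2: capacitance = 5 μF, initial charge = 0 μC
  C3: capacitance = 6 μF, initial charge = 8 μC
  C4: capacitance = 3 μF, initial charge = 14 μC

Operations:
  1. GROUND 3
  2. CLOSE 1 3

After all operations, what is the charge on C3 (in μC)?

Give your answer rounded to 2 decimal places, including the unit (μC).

Answer: 2.40 μC

Derivation:
Initial: C1(4μF, Q=4μC, V=1.00V), C2(5μF, Q=0μC, V=0.00V), C3(6μF, Q=8μC, V=1.33V), C4(3μF, Q=14μC, V=4.67V)
Op 1: GROUND 3: Q3=0; energy lost=5.333
Op 2: CLOSE 1-3: Q_total=4.00, C_total=10.00, V=0.40; Q1=1.60, Q3=2.40; dissipated=1.200
Final charges: Q1=1.60, Q2=0.00, Q3=2.40, Q4=14.00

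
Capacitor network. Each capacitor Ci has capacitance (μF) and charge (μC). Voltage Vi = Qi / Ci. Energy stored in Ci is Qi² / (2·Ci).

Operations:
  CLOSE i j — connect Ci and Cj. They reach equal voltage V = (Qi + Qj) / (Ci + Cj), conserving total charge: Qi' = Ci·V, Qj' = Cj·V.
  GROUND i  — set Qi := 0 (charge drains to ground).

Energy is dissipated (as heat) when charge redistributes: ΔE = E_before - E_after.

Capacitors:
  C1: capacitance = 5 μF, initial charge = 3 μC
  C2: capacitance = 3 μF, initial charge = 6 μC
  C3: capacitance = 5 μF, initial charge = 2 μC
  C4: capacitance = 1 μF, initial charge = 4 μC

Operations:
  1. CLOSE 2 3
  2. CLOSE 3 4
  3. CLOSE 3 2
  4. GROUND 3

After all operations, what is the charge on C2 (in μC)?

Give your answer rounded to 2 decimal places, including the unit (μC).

Answer: 3.94 μC

Derivation:
Initial: C1(5μF, Q=3μC, V=0.60V), C2(3μF, Q=6μC, V=2.00V), C3(5μF, Q=2μC, V=0.40V), C4(1μF, Q=4μC, V=4.00V)
Op 1: CLOSE 2-3: Q_total=8.00, C_total=8.00, V=1.00; Q2=3.00, Q3=5.00; dissipated=2.400
Op 2: CLOSE 3-4: Q_total=9.00, C_total=6.00, V=1.50; Q3=7.50, Q4=1.50; dissipated=3.750
Op 3: CLOSE 3-2: Q_total=10.50, C_total=8.00, V=1.31; Q3=6.56, Q2=3.94; dissipated=0.234
Op 4: GROUND 3: Q3=0; energy lost=4.307
Final charges: Q1=3.00, Q2=3.94, Q3=0.00, Q4=1.50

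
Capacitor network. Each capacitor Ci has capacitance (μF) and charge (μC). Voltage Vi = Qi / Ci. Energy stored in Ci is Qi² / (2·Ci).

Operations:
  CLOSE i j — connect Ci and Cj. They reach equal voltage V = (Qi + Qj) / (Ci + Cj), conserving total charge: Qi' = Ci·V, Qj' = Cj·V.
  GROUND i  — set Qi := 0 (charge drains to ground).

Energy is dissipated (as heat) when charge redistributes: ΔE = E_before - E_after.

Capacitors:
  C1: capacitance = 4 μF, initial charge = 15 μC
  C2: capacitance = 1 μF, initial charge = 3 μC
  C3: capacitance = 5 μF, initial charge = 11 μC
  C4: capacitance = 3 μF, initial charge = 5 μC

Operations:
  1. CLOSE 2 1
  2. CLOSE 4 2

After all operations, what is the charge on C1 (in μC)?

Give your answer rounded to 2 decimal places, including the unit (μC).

Initial: C1(4μF, Q=15μC, V=3.75V), C2(1μF, Q=3μC, V=3.00V), C3(5μF, Q=11μC, V=2.20V), C4(3μF, Q=5μC, V=1.67V)
Op 1: CLOSE 2-1: Q_total=18.00, C_total=5.00, V=3.60; Q2=3.60, Q1=14.40; dissipated=0.225
Op 2: CLOSE 4-2: Q_total=8.60, C_total=4.00, V=2.15; Q4=6.45, Q2=2.15; dissipated=1.402
Final charges: Q1=14.40, Q2=2.15, Q3=11.00, Q4=6.45

Answer: 14.40 μC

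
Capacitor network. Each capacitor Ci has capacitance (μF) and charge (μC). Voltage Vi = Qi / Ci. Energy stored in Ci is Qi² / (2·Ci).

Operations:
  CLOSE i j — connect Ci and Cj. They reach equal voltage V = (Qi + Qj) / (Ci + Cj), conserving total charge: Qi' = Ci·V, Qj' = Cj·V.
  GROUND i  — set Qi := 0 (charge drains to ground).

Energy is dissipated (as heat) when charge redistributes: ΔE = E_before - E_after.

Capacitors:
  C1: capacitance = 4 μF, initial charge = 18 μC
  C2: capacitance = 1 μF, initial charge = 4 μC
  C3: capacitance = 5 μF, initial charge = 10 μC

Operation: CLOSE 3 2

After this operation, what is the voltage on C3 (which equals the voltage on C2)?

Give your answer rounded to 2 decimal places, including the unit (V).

Answer: 2.33 V

Derivation:
Initial: C1(4μF, Q=18μC, V=4.50V), C2(1μF, Q=4μC, V=4.00V), C3(5μF, Q=10μC, V=2.00V)
Op 1: CLOSE 3-2: Q_total=14.00, C_total=6.00, V=2.33; Q3=11.67, Q2=2.33; dissipated=1.667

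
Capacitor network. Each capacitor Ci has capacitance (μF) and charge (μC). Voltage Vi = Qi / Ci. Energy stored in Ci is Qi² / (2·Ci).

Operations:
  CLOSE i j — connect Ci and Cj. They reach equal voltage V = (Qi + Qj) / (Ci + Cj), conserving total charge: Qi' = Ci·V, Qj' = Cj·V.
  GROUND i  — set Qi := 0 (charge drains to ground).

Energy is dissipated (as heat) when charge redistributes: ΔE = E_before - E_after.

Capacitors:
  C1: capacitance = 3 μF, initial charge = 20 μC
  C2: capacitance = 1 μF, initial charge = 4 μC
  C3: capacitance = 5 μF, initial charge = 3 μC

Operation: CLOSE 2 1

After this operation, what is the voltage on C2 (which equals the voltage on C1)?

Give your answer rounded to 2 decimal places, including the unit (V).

Initial: C1(3μF, Q=20μC, V=6.67V), C2(1μF, Q=4μC, V=4.00V), C3(5μF, Q=3μC, V=0.60V)
Op 1: CLOSE 2-1: Q_total=24.00, C_total=4.00, V=6.00; Q2=6.00, Q1=18.00; dissipated=2.667

Answer: 6.00 V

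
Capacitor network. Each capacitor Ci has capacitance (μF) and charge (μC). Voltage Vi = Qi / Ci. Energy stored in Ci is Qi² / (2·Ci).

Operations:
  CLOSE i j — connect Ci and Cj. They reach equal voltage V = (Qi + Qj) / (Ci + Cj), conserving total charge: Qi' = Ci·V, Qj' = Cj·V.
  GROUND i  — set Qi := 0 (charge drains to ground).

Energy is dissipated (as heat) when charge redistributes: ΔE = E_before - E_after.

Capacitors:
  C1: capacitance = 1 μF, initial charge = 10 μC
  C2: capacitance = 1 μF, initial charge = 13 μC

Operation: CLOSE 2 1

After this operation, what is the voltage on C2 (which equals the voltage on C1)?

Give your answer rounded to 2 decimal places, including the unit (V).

Answer: 11.50 V

Derivation:
Initial: C1(1μF, Q=10μC, V=10.00V), C2(1μF, Q=13μC, V=13.00V)
Op 1: CLOSE 2-1: Q_total=23.00, C_total=2.00, V=11.50; Q2=11.50, Q1=11.50; dissipated=2.250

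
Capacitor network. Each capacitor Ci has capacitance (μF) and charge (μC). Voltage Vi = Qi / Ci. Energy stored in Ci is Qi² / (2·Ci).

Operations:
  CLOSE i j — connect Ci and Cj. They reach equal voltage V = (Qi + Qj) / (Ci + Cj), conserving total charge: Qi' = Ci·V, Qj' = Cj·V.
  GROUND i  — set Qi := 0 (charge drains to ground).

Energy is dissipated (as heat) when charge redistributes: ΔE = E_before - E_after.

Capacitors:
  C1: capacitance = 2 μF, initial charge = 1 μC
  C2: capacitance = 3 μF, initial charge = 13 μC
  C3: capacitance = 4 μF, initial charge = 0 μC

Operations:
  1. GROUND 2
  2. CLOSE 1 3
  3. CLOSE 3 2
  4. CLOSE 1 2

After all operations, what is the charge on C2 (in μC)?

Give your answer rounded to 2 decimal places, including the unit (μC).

Answer: 0.37 μC

Derivation:
Initial: C1(2μF, Q=1μC, V=0.50V), C2(3μF, Q=13μC, V=4.33V), C3(4μF, Q=0μC, V=0.00V)
Op 1: GROUND 2: Q2=0; energy lost=28.167
Op 2: CLOSE 1-3: Q_total=1.00, C_total=6.00, V=0.17; Q1=0.33, Q3=0.67; dissipated=0.167
Op 3: CLOSE 3-2: Q_total=0.67, C_total=7.00, V=0.10; Q3=0.38, Q2=0.29; dissipated=0.024
Op 4: CLOSE 1-2: Q_total=0.62, C_total=5.00, V=0.12; Q1=0.25, Q2=0.37; dissipated=0.003
Final charges: Q1=0.25, Q2=0.37, Q3=0.38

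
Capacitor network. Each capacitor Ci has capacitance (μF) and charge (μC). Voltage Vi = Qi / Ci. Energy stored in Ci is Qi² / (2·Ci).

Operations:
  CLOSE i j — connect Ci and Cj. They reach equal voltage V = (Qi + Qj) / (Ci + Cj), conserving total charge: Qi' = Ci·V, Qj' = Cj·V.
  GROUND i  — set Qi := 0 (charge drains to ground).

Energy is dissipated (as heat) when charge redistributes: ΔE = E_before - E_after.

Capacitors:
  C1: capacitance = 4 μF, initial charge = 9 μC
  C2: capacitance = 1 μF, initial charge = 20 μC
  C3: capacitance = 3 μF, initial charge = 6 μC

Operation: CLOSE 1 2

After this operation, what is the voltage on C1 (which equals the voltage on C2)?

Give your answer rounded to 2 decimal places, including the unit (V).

Answer: 5.80 V

Derivation:
Initial: C1(4μF, Q=9μC, V=2.25V), C2(1μF, Q=20μC, V=20.00V), C3(3μF, Q=6μC, V=2.00V)
Op 1: CLOSE 1-2: Q_total=29.00, C_total=5.00, V=5.80; Q1=23.20, Q2=5.80; dissipated=126.025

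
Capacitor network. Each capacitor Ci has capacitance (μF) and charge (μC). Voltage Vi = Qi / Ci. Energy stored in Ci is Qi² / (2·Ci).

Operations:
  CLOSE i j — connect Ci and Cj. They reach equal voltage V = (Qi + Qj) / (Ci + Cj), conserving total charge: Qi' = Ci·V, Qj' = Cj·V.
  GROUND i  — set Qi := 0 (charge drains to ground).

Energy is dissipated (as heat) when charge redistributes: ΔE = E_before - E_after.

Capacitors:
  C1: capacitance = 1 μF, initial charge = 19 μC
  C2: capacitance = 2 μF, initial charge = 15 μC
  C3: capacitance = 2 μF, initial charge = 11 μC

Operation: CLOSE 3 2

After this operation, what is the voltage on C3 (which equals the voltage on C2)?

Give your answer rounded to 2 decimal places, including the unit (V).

Answer: 6.50 V

Derivation:
Initial: C1(1μF, Q=19μC, V=19.00V), C2(2μF, Q=15μC, V=7.50V), C3(2μF, Q=11μC, V=5.50V)
Op 1: CLOSE 3-2: Q_total=26.00, C_total=4.00, V=6.50; Q3=13.00, Q2=13.00; dissipated=2.000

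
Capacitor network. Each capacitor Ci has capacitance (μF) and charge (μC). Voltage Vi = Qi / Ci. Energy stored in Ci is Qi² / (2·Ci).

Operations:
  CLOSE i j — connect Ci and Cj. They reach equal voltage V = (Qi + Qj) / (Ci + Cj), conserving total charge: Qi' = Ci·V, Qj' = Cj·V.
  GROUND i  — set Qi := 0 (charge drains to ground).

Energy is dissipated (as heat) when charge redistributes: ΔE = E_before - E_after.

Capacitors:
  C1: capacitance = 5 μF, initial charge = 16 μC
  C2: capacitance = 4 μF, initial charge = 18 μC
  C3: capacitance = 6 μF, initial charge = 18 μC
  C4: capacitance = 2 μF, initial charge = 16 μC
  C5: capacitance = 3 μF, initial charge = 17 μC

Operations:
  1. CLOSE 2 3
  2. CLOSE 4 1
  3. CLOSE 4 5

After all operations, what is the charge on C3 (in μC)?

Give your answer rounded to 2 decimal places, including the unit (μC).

Answer: 21.60 μC

Derivation:
Initial: C1(5μF, Q=16μC, V=3.20V), C2(4μF, Q=18μC, V=4.50V), C3(6μF, Q=18μC, V=3.00V), C4(2μF, Q=16μC, V=8.00V), C5(3μF, Q=17μC, V=5.67V)
Op 1: CLOSE 2-3: Q_total=36.00, C_total=10.00, V=3.60; Q2=14.40, Q3=21.60; dissipated=2.700
Op 2: CLOSE 4-1: Q_total=32.00, C_total=7.00, V=4.57; Q4=9.14, Q1=22.86; dissipated=16.457
Op 3: CLOSE 4-5: Q_total=26.14, C_total=5.00, V=5.23; Q4=10.46, Q5=15.69; dissipated=0.720
Final charges: Q1=22.86, Q2=14.40, Q3=21.60, Q4=10.46, Q5=15.69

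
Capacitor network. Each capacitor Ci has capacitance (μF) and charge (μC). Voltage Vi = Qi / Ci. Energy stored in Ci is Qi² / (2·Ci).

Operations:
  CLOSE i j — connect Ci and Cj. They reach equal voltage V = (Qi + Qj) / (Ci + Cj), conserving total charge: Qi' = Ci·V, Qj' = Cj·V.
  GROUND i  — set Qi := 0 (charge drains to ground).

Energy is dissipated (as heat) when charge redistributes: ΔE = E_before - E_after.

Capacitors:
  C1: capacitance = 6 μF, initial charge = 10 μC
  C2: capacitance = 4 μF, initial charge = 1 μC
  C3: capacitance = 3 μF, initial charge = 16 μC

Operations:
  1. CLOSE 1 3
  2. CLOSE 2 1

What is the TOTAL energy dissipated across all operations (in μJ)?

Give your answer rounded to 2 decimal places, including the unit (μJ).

Answer: 21.80 μJ

Derivation:
Initial: C1(6μF, Q=10μC, V=1.67V), C2(4μF, Q=1μC, V=0.25V), C3(3μF, Q=16μC, V=5.33V)
Op 1: CLOSE 1-3: Q_total=26.00, C_total=9.00, V=2.89; Q1=17.33, Q3=8.67; dissipated=13.444
Op 2: CLOSE 2-1: Q_total=18.33, C_total=10.00, V=1.83; Q2=7.33, Q1=11.00; dissipated=8.356
Total dissipated: 21.801 μJ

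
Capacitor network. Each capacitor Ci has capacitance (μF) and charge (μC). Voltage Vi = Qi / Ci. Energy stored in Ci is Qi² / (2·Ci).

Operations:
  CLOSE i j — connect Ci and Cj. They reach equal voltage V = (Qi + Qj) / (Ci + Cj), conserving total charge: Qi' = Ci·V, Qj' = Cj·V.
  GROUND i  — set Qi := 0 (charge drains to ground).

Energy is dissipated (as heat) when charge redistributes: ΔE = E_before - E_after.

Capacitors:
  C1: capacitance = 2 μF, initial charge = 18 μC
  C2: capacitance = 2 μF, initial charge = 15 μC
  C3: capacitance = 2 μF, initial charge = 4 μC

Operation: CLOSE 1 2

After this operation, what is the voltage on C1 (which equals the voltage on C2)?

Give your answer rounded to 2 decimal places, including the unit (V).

Answer: 8.25 V

Derivation:
Initial: C1(2μF, Q=18μC, V=9.00V), C2(2μF, Q=15μC, V=7.50V), C3(2μF, Q=4μC, V=2.00V)
Op 1: CLOSE 1-2: Q_total=33.00, C_total=4.00, V=8.25; Q1=16.50, Q2=16.50; dissipated=1.125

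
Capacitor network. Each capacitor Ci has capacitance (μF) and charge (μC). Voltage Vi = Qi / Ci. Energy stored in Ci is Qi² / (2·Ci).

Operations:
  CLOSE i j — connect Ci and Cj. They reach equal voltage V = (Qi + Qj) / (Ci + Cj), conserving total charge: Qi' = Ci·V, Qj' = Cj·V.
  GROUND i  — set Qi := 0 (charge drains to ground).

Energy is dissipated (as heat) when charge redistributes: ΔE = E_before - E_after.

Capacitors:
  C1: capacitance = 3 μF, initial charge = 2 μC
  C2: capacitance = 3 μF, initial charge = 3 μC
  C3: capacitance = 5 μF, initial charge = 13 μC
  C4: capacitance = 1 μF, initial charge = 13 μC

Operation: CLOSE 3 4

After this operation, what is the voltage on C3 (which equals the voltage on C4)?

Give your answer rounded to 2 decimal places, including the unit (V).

Initial: C1(3μF, Q=2μC, V=0.67V), C2(3μF, Q=3μC, V=1.00V), C3(5μF, Q=13μC, V=2.60V), C4(1μF, Q=13μC, V=13.00V)
Op 1: CLOSE 3-4: Q_total=26.00, C_total=6.00, V=4.33; Q3=21.67, Q4=4.33; dissipated=45.067

Answer: 4.33 V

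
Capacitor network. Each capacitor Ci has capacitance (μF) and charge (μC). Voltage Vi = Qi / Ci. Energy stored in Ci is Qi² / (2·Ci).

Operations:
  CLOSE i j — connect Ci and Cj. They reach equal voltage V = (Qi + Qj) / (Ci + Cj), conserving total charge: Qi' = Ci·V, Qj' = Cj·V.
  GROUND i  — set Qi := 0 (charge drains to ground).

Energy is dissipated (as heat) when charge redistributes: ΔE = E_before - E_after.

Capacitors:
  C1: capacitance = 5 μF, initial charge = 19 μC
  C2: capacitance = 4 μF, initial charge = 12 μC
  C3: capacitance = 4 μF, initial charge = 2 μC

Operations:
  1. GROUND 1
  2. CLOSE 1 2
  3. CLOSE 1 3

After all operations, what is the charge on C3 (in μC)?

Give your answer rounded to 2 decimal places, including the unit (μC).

Initial: C1(5μF, Q=19μC, V=3.80V), C2(4μF, Q=12μC, V=3.00V), C3(4μF, Q=2μC, V=0.50V)
Op 1: GROUND 1: Q1=0; energy lost=36.100
Op 2: CLOSE 1-2: Q_total=12.00, C_total=9.00, V=1.33; Q1=6.67, Q2=5.33; dissipated=10.000
Op 3: CLOSE 1-3: Q_total=8.67, C_total=9.00, V=0.96; Q1=4.81, Q3=3.85; dissipated=0.772
Final charges: Q1=4.81, Q2=5.33, Q3=3.85

Answer: 3.85 μC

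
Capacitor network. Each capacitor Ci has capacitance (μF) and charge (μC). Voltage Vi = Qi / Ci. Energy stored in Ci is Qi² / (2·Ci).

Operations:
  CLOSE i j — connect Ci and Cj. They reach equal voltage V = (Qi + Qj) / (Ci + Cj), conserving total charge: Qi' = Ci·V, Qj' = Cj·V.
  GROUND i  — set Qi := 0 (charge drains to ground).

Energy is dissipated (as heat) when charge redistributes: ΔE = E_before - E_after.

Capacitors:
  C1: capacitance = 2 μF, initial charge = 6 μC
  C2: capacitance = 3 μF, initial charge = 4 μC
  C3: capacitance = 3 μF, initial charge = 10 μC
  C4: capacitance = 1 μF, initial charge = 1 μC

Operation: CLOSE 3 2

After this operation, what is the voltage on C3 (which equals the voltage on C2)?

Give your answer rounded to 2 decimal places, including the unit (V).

Answer: 2.33 V

Derivation:
Initial: C1(2μF, Q=6μC, V=3.00V), C2(3μF, Q=4μC, V=1.33V), C3(3μF, Q=10μC, V=3.33V), C4(1μF, Q=1μC, V=1.00V)
Op 1: CLOSE 3-2: Q_total=14.00, C_total=6.00, V=2.33; Q3=7.00, Q2=7.00; dissipated=3.000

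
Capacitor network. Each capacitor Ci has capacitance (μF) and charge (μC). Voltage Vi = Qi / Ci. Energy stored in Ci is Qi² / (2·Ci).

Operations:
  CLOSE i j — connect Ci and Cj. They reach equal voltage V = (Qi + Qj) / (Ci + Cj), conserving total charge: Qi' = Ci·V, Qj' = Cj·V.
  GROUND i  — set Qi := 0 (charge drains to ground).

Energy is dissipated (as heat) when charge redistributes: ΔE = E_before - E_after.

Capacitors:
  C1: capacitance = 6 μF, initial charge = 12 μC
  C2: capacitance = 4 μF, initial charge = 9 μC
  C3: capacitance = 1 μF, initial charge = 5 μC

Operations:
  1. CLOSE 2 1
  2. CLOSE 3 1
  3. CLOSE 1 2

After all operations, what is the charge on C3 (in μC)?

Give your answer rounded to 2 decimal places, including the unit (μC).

Answer: 2.51 μC

Derivation:
Initial: C1(6μF, Q=12μC, V=2.00V), C2(4μF, Q=9μC, V=2.25V), C3(1μF, Q=5μC, V=5.00V)
Op 1: CLOSE 2-1: Q_total=21.00, C_total=10.00, V=2.10; Q2=8.40, Q1=12.60; dissipated=0.075
Op 2: CLOSE 3-1: Q_total=17.60, C_total=7.00, V=2.51; Q3=2.51, Q1=15.09; dissipated=3.604
Op 3: CLOSE 1-2: Q_total=23.49, C_total=10.00, V=2.35; Q1=14.09, Q2=9.39; dissipated=0.206
Final charges: Q1=14.09, Q2=9.39, Q3=2.51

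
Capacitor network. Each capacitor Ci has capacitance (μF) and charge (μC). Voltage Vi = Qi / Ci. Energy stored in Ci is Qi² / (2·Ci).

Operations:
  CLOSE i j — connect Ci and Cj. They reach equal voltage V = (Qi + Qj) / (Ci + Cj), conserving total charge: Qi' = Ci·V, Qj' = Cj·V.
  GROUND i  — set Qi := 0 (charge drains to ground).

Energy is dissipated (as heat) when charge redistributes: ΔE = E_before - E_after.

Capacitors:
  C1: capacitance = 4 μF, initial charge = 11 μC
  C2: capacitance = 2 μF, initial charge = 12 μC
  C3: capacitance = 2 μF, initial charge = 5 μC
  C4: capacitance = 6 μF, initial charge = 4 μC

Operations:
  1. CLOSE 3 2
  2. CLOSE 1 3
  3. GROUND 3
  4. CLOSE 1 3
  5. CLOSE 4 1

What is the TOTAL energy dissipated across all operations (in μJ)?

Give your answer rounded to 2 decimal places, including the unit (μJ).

Answer: 27.93 μJ

Derivation:
Initial: C1(4μF, Q=11μC, V=2.75V), C2(2μF, Q=12μC, V=6.00V), C3(2μF, Q=5μC, V=2.50V), C4(6μF, Q=4μC, V=0.67V)
Op 1: CLOSE 3-2: Q_total=17.00, C_total=4.00, V=4.25; Q3=8.50, Q2=8.50; dissipated=6.125
Op 2: CLOSE 1-3: Q_total=19.50, C_total=6.00, V=3.25; Q1=13.00, Q3=6.50; dissipated=1.500
Op 3: GROUND 3: Q3=0; energy lost=10.562
Op 4: CLOSE 1-3: Q_total=13.00, C_total=6.00, V=2.17; Q1=8.67, Q3=4.33; dissipated=7.042
Op 5: CLOSE 4-1: Q_total=12.67, C_total=10.00, V=1.27; Q4=7.60, Q1=5.07; dissipated=2.700
Total dissipated: 27.929 μJ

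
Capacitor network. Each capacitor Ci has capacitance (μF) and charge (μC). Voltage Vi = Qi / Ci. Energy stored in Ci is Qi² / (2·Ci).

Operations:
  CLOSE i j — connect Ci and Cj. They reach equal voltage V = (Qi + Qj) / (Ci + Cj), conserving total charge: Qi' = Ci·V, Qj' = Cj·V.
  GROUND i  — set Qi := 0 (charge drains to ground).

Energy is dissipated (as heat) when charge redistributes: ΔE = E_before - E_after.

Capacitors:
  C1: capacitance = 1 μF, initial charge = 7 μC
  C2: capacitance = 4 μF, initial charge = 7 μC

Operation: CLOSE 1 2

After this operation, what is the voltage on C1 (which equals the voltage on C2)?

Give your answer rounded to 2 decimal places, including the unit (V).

Answer: 2.80 V

Derivation:
Initial: C1(1μF, Q=7μC, V=7.00V), C2(4μF, Q=7μC, V=1.75V)
Op 1: CLOSE 1-2: Q_total=14.00, C_total=5.00, V=2.80; Q1=2.80, Q2=11.20; dissipated=11.025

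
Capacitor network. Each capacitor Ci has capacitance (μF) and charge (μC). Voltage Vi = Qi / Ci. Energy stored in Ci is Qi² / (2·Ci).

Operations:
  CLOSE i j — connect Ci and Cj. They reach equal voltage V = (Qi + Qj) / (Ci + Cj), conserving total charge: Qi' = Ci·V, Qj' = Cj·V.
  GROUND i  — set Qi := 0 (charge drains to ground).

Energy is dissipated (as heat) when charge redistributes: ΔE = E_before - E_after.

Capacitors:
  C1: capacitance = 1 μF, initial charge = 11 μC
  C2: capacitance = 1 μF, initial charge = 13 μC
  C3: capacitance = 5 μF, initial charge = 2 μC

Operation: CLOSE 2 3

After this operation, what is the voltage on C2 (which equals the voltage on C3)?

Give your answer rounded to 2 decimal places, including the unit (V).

Initial: C1(1μF, Q=11μC, V=11.00V), C2(1μF, Q=13μC, V=13.00V), C3(5μF, Q=2μC, V=0.40V)
Op 1: CLOSE 2-3: Q_total=15.00, C_total=6.00, V=2.50; Q2=2.50, Q3=12.50; dissipated=66.150

Answer: 2.50 V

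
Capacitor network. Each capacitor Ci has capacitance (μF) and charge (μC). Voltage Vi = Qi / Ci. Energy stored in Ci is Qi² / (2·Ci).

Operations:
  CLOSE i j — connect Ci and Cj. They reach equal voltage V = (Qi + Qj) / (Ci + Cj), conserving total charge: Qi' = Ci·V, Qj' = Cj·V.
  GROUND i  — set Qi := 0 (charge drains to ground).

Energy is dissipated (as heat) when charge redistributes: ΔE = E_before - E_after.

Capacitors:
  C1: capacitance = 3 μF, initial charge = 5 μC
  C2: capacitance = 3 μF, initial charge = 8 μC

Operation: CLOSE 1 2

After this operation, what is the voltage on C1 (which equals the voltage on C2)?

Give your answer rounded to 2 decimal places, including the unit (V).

Initial: C1(3μF, Q=5μC, V=1.67V), C2(3μF, Q=8μC, V=2.67V)
Op 1: CLOSE 1-2: Q_total=13.00, C_total=6.00, V=2.17; Q1=6.50, Q2=6.50; dissipated=0.750

Answer: 2.17 V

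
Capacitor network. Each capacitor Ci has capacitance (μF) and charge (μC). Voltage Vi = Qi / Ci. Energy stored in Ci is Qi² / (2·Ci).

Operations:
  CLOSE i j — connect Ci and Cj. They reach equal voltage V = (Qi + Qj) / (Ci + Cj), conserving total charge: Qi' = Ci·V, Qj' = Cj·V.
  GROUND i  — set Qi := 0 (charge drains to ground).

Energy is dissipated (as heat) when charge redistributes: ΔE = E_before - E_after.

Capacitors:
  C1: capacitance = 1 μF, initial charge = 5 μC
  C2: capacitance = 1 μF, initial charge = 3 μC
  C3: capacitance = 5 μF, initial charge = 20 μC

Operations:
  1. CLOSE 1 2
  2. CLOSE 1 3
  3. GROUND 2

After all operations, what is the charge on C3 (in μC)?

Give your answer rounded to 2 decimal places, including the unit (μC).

Answer: 20.00 μC

Derivation:
Initial: C1(1μF, Q=5μC, V=5.00V), C2(1μF, Q=3μC, V=3.00V), C3(5μF, Q=20μC, V=4.00V)
Op 1: CLOSE 1-2: Q_total=8.00, C_total=2.00, V=4.00; Q1=4.00, Q2=4.00; dissipated=1.000
Op 2: CLOSE 1-3: Q_total=24.00, C_total=6.00, V=4.00; Q1=4.00, Q3=20.00; dissipated=0.000
Op 3: GROUND 2: Q2=0; energy lost=8.000
Final charges: Q1=4.00, Q2=0.00, Q3=20.00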